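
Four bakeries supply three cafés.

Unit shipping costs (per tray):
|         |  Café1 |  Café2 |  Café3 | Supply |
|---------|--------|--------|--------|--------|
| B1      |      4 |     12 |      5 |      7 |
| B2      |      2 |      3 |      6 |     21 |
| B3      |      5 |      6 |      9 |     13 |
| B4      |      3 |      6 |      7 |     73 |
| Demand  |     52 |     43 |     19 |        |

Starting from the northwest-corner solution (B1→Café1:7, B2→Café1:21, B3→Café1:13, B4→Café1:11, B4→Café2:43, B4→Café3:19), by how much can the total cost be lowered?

89

Current plan cost = 7·4 + 21·2 + 13·5 + 11·3 + 43·6 + 19·7 = 559.
Optimal plan:
  B1->Café3: 7 × 5 = 35
  B2->Café2: 21 × 3 = 63
  B3->Café2: 13 × 6 = 78
  B4->Café1: 52 × 3 = 156
  B4->Café2: 9 × 6 = 54
  B4->Café3: 12 × 7 = 84
Optimal cost = 470.
Saving = 559 − 470 = 89.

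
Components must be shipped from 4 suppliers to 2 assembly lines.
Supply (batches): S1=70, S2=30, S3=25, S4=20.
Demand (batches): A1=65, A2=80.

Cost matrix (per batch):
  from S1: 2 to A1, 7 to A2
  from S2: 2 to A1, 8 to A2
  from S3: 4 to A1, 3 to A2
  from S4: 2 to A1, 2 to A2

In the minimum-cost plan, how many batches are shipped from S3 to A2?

25

Solving gives:
  S1->A1: 35 × 2 = 70
  S1->A2: 35 × 7 = 245
  S2->A1: 30 × 2 = 60
  S3->A2: 25 × 3 = 75
  S4->A2: 20 × 2 = 40
Total cost = 490.
So S3→A2 carries 25 batches.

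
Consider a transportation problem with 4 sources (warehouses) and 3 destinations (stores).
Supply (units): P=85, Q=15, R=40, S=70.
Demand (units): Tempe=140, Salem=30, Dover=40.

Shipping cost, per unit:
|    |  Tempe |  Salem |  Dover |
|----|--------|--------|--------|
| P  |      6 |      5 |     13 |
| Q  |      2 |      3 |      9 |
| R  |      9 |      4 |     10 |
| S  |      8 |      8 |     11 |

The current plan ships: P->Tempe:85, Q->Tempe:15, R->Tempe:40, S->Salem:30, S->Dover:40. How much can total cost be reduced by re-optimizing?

170

Current plan cost = 85·6 + 15·2 + 40·9 + 30·8 + 40·11 = 1580.
Optimal plan:
  P to Tempe: 85 × 6 = 510
  Q to Tempe: 15 × 2 = 30
  R to Salem: 30 × 4 = 120
  R to Dover: 10 × 10 = 100
  S to Tempe: 40 × 8 = 320
  S to Dover: 30 × 11 = 330
Optimal cost = 1410.
Saving = 1580 − 1410 = 170.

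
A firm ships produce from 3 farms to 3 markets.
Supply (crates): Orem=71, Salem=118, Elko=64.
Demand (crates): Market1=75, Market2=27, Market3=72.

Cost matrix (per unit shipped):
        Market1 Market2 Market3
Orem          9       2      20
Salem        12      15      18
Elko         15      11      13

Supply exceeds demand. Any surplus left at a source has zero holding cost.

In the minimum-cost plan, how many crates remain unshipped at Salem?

Minimum-cost shipments:
  Orem->Market1: 44 × 9 = 396
  Orem->Market2: 27 × 2 = 54
  Salem->Market1: 31 × 12 = 372
  Salem->Market3: 8 × 18 = 144
  Elko->Market3: 64 × 13 = 832
Total cost = 1798.
Salem ships 39 of its 118, leaving 79.

79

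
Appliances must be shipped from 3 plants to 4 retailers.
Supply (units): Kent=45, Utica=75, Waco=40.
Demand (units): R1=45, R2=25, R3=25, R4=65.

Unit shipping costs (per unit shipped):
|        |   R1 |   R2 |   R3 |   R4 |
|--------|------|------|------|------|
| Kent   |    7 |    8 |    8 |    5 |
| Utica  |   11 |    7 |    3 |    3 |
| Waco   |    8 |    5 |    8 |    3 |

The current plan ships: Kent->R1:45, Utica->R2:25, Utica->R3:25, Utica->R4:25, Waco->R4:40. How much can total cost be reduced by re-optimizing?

50

Current plan cost = 45·7 + 25·7 + 25·3 + 25·3 + 40·3 = 760.
Optimal plan:
  Kent→R1: 45 × 7 = 315
  Utica→R3: 25 × 3 = 75
  Utica→R4: 50 × 3 = 150
  Waco→R2: 25 × 5 = 125
  Waco→R4: 15 × 3 = 45
Optimal cost = 710.
Saving = 760 − 710 = 50.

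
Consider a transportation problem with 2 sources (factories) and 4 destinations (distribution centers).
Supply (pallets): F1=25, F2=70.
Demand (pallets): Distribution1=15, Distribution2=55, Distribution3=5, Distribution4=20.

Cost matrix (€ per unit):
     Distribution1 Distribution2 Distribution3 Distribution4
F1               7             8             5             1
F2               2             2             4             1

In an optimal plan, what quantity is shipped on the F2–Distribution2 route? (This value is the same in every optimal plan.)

55

Solving gives:
  F1 to Distribution3: 5 pallets
  F1 to Distribution4: 20 pallets
  F2 to Distribution1: 15 pallets
  F2 to Distribution2: 55 pallets
Total cost = €185.
So F2→Distribution2 carries 55 pallets.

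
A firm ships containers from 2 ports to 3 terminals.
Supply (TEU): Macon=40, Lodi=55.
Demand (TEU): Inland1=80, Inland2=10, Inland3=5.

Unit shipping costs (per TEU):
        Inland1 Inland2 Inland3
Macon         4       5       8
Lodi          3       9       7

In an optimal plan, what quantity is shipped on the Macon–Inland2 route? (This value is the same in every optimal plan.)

Optimal shipments:
  Macon→Inland1: 25 × 4 = 100
  Macon→Inland2: 10 × 5 = 50
  Macon→Inland3: 5 × 8 = 40
  Lodi→Inland1: 55 × 3 = 165
Total cost = 355.
So Macon→Inland2 carries 10 TEU.

10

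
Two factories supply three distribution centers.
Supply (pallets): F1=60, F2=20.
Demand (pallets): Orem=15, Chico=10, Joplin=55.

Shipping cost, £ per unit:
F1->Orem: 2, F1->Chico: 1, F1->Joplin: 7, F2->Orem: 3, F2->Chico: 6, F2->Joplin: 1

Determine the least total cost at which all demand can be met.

305

An optimal shipping plan:
  F1 to Orem: 15 × £2 = £30
  F1 to Chico: 10 × £1 = £10
  F1 to Joplin: 35 × £7 = £245
  F2 to Joplin: 20 × £1 = £20
Total = 30 + 10 + 245 + 20 = £305.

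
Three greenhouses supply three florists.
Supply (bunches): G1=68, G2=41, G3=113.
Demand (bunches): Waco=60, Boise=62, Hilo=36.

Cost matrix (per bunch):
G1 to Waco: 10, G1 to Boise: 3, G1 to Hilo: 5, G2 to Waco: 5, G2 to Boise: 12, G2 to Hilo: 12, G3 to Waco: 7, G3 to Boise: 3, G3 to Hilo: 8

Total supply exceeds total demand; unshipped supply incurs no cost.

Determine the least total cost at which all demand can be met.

An optimal shipping plan:
  G1->Boise: 32 bunches
  G1->Hilo: 36 bunches
  G2->Waco: 41 bunches
  G3->Waco: 19 bunches
  G3->Boise: 30 bunches
Total cost = 704.

704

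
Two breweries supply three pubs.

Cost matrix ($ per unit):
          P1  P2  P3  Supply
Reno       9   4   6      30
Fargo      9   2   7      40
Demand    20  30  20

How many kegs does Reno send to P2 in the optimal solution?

0

Optimal shipments:
  Reno->P1: 10 kegs
  Reno->P3: 20 kegs
  Fargo->P1: 10 kegs
  Fargo->P2: 30 kegs
Total cost = $360.
The route Reno→P2 is not used.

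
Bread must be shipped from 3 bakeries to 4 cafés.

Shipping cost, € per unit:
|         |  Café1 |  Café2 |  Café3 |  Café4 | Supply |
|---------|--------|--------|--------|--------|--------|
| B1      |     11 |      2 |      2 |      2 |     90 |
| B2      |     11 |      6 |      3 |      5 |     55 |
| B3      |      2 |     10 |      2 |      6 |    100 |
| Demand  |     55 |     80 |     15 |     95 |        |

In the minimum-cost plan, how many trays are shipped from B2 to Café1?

0

Optimal shipments:
  B1->Café2: 80 trays
  B1->Café4: 10 trays
  B2->Café4: 55 trays
  B3->Café1: 55 trays
  B3->Café3: 15 trays
  B3->Café4: 30 trays
Total cost = €775.
The route B2→Café1 is not used.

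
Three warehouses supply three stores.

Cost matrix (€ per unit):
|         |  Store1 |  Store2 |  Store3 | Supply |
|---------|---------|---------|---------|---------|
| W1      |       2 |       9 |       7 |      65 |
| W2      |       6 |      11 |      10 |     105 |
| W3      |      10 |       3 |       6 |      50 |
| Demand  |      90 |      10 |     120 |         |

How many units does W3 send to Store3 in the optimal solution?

40

The minimum-cost plan:
  W1 to Store1: 65 × €2 = €130
  W2 to Store1: 25 × €6 = €150
  W2 to Store3: 80 × €10 = €800
  W3 to Store2: 10 × €3 = €30
  W3 to Store3: 40 × €6 = €240
Total cost = €1350.
So W3→Store3 carries 40 units.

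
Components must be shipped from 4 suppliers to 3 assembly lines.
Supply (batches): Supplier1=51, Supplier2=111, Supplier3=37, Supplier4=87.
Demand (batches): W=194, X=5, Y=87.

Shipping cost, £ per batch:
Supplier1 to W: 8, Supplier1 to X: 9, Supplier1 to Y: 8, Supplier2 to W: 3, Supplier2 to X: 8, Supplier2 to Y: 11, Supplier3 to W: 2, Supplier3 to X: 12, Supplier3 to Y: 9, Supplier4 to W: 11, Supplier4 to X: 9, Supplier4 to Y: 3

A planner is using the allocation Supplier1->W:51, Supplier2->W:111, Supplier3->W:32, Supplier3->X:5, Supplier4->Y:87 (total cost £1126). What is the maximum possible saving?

45

Current plan cost = 51·8 + 111·3 + 32·2 + 5·12 + 87·3 = £1126.
Optimal plan:
  Supplier1->W: 46 × £8 = £368
  Supplier1->X: 5 × £9 = £45
  Supplier2->W: 111 × £3 = £333
  Supplier3->W: 37 × £2 = £74
  Supplier4->Y: 87 × £3 = £261
Optimal cost = £1081.
Saving = 1126 − 1081 = £45.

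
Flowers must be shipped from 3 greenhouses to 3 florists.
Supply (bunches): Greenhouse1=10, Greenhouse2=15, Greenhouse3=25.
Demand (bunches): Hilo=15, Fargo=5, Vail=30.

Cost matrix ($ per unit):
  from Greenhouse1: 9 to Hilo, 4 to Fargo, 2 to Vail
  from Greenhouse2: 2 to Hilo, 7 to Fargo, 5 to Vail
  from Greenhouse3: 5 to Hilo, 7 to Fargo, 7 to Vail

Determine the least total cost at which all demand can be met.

225

A cheapest plan:
  Greenhouse1–Vail: 10 × $2 = $20
  Greenhouse2–Hilo: 15 × $2 = $30
  Greenhouse3–Fargo: 5 × $7 = $35
  Greenhouse3–Vail: 20 × $7 = $140
Total = 20 + 30 + 35 + 140 = $225.
(Supply check: Greenhouse1 ships 10; Greenhouse2 ships 15; Greenhouse3 ships 25.)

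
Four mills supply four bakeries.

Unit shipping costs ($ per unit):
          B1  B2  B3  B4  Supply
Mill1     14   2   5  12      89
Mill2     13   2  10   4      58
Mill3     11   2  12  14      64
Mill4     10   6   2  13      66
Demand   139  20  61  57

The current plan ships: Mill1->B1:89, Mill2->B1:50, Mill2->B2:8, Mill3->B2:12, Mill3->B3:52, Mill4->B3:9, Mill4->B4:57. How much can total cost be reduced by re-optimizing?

Current plan cost = 89·14 + 50·13 + 8·2 + 12·2 + 52·12 + 9·2 + 57·13 = $3319.
Optimal plan:
  Mill1–B1: 8 sacks
  Mill1–B2: 20 sacks
  Mill1–B3: 61 sacks
  Mill2–B1: 1 sacks
  Mill2–B4: 57 sacks
  Mill3–B1: 64 sacks
  Mill4–B1: 66 sacks
Optimal cost = $2062.
Saving = 3319 − 2062 = $1257.

1257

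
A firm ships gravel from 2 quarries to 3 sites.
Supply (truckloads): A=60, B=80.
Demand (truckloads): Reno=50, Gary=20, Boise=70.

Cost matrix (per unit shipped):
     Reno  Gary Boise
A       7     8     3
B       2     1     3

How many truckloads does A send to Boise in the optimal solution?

Optimal shipments:
  A->Boise: 60 × 3 = 180
  B->Reno: 50 × 2 = 100
  B->Gary: 20 × 1 = 20
  B->Boise: 10 × 3 = 30
Total cost = 330.
So A→Boise carries 60 truckloads.

60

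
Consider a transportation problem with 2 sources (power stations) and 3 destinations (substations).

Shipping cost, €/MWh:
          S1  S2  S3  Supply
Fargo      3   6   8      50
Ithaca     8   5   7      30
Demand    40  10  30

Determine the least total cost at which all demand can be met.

390

A cheapest plan:
  Fargo->S1: 40 MWh
  Fargo->S2: 10 MWh
  Ithaca->S3: 30 MWh
Total cost = €390.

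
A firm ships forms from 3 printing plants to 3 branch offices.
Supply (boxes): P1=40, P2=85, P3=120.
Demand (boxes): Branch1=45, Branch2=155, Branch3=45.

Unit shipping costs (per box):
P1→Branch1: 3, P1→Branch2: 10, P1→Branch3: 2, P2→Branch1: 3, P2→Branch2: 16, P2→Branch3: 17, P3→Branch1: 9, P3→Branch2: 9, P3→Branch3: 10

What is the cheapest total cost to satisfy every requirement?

1940

An optimal shipping plan:
  P1->Branch3: 40 boxes
  P2->Branch1: 45 boxes
  P2->Branch2: 35 boxes
  P2->Branch3: 5 boxes
  P3->Branch2: 120 boxes
Total cost = 1940.
(Supply check: P1 ships 40; P2 ships 85; P3 ships 120.)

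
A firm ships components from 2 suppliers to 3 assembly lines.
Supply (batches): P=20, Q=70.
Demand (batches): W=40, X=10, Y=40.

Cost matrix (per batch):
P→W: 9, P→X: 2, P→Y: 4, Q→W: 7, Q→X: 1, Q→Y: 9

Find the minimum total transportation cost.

An optimal shipping plan:
  P to Y: 20 × 4 = 80
  Q to W: 40 × 7 = 280
  Q to X: 10 × 1 = 10
  Q to Y: 20 × 9 = 180
Total = 80 + 280 + 10 + 180 = 550.
(Supply check: P ships 20; Q ships 70.)

550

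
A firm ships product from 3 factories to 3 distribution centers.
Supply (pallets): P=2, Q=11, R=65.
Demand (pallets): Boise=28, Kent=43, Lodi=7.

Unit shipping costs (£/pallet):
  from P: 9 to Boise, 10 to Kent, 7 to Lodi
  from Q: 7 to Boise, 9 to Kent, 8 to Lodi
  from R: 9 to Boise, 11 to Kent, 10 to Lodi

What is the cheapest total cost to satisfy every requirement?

767

A cheapest plan:
  P->Lodi: 2 × £7 = £14
  Q->Boise: 6 × £7 = £42
  Q->Lodi: 5 × £8 = £40
  R->Boise: 22 × £9 = £198
  R->Kent: 43 × £11 = £473
Total = 14 + 42 + 40 + 198 + 473 = £767.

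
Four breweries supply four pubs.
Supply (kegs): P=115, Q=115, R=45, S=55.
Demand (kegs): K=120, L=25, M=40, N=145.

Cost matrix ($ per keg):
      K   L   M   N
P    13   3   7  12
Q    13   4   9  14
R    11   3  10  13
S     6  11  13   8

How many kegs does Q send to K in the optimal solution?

20

Optimal shipments:
  P to M: 40 kegs
  P to N: 75 kegs
  Q to K: 20 kegs
  Q to L: 25 kegs
  Q to N: 70 kegs
  R to K: 45 kegs
  S to K: 55 kegs
Total cost = $3345.
So Q→K carries 20 kegs.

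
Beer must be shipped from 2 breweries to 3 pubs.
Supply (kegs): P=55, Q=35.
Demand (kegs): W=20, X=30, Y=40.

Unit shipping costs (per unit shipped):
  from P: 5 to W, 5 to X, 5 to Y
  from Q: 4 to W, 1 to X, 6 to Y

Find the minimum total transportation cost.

Optimal allocation:
  P–W: 15 × 5 = 75
  P–Y: 40 × 5 = 200
  Q–W: 5 × 4 = 20
  Q–X: 30 × 1 = 30
Total = 75 + 200 + 20 + 30 = 325.
(Supply check: P ships 55; Q ships 35.)

325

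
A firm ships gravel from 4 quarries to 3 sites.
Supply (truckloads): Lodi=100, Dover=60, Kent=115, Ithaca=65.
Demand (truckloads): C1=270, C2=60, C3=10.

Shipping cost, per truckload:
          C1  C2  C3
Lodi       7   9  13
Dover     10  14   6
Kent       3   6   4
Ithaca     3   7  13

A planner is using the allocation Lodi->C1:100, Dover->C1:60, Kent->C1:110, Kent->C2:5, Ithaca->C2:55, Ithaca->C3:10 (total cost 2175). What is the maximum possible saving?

Current plan cost = 100·7 + 60·10 + 110·3 + 5·6 + 55·7 + 10·13 = 2175.
Optimal plan:
  Lodi->C1: 40 × 7 = 280
  Lodi->C2: 60 × 9 = 540
  Dover->C1: 50 × 10 = 500
  Dover->C3: 10 × 6 = 60
  Kent->C1: 115 × 3 = 345
  Ithaca->C1: 65 × 3 = 195
Optimal cost = 1920.
Saving = 2175 − 1920 = 255.

255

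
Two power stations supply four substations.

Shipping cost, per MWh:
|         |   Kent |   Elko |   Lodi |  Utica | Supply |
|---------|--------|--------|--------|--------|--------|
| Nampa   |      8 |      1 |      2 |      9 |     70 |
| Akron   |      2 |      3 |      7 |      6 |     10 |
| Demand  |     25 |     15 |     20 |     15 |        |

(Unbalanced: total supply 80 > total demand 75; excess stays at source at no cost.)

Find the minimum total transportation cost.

One minimum-cost allocation:
  Nampa to Kent: 15 × 8 = 120
  Nampa to Elko: 15 × 1 = 15
  Nampa to Lodi: 20 × 2 = 40
  Nampa to Utica: 15 × 9 = 135
  Akron to Kent: 10 × 2 = 20
Total = 120 + 15 + 40 + 135 + 20 = 330.
(Supply check: Nampa ships 65; Akron ships 10.)

330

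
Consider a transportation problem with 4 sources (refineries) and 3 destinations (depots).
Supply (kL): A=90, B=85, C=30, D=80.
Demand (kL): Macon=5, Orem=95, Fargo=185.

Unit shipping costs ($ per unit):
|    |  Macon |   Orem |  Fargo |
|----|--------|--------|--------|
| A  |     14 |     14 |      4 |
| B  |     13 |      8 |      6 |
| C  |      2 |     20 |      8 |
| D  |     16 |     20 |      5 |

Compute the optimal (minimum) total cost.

1750

A cheapest plan:
  A→Orem: 10 × $14 = $140
  A→Fargo: 80 × $4 = $320
  B→Orem: 85 × $8 = $680
  C→Macon: 5 × $2 = $10
  C→Fargo: 25 × $8 = $200
  D→Fargo: 80 × $5 = $400
Total = 140 + 320 + 680 + 10 + 200 + 400 = $1750.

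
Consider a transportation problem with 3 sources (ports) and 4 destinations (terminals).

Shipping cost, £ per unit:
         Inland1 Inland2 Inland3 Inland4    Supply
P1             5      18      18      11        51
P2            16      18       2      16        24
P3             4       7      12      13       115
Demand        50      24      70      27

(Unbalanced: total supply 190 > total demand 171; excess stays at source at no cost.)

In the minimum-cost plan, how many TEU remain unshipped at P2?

0

Minimum-cost shipments:
  P1->Inland1: 5 × £5 = £25
  P1->Inland4: 27 × £11 = £297
  P2->Inland3: 24 × £2 = £48
  P3->Inland1: 45 × £4 = £180
  P3->Inland2: 24 × £7 = £168
  P3->Inland3: 46 × £12 = £552
Total cost = £1270.
P2 ships 24 of its 24, leaving 0.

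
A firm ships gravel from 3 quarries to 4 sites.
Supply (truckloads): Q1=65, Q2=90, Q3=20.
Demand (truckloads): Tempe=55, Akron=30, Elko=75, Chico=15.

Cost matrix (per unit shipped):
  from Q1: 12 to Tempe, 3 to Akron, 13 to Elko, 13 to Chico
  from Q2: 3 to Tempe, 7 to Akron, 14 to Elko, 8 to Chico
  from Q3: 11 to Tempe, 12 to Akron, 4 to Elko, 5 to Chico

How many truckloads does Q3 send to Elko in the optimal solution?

20

Optimal shipments:
  Q1–Akron: 30 × 3 = 90
  Q1–Elko: 35 × 13 = 455
  Q2–Tempe: 55 × 3 = 165
  Q2–Elko: 20 × 14 = 280
  Q2–Chico: 15 × 8 = 120
  Q3–Elko: 20 × 4 = 80
Total cost = 1190.
So Q3→Elko carries 20 truckloads.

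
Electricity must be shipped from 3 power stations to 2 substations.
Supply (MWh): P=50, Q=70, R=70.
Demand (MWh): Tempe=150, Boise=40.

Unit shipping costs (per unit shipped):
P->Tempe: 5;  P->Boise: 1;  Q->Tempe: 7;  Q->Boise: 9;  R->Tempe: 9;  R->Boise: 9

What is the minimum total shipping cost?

1210

A cheapest plan:
  P–Tempe: 10 MWh
  P–Boise: 40 MWh
  Q–Tempe: 70 MWh
  R–Tempe: 70 MWh
Total cost = 1210.
(Supply check: P ships 50; Q ships 70; R ships 70.)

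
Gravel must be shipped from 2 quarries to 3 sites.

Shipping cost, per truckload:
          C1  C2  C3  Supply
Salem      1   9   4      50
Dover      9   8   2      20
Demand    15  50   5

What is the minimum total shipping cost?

One minimum-cost allocation:
  Salem to C1: 15 × 1 = 15
  Salem to C2: 35 × 9 = 315
  Dover to C2: 15 × 8 = 120
  Dover to C3: 5 × 2 = 10
Total = 15 + 315 + 120 + 10 = 460.

460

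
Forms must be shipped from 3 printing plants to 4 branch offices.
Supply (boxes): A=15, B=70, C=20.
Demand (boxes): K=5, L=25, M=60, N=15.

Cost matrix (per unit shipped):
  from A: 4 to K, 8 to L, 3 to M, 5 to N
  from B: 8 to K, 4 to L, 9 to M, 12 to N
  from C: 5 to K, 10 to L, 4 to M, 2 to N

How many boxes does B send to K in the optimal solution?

5

Optimal shipments:
  A to M: 15 boxes
  B to K: 5 boxes
  B to L: 25 boxes
  B to M: 40 boxes
  C to M: 5 boxes
  C to N: 15 boxes
Total cost = 595.
So B→K carries 5 boxes.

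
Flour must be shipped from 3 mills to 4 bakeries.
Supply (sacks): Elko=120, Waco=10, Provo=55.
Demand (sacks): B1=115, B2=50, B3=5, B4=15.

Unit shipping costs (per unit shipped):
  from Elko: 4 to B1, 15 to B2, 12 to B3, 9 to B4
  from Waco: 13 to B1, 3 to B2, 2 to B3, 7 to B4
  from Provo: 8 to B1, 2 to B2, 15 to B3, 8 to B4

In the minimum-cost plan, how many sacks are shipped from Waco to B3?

5

The minimum-cost plan:
  Elko->B1: 115 × 4 = 460
  Elko->B4: 5 × 9 = 45
  Waco->B3: 5 × 2 = 10
  Waco->B4: 5 × 7 = 35
  Provo->B2: 50 × 2 = 100
  Provo->B4: 5 × 8 = 40
Total cost = 690.
So Waco→B3 carries 5 sacks.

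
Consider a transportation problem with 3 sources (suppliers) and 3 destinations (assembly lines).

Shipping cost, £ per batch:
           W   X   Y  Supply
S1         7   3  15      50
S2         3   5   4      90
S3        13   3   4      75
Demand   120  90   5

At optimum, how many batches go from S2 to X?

0

Optimal shipments:
  S1→W: 30 × £7 = £210
  S1→X: 20 × £3 = £60
  S2→W: 90 × £3 = £270
  S3→X: 70 × £3 = £210
  S3→Y: 5 × £4 = £20
Total cost = £770.
The route S2→X is not used.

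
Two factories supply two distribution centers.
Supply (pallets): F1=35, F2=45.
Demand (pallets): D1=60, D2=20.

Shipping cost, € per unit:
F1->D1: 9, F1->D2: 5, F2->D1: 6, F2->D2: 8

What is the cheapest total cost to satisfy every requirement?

Optimal allocation:
  F1→D1: 15 pallets
  F1→D2: 20 pallets
  F2→D1: 45 pallets
Total cost = €505.

505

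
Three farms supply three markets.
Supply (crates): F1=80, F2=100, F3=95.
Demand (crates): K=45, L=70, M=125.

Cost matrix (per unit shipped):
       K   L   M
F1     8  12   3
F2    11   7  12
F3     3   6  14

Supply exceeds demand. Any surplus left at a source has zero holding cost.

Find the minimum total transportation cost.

One minimum-cost allocation:
  F1→M: 80 × 3 = 240
  F2→L: 20 × 7 = 140
  F2→M: 45 × 12 = 540
  F3→K: 45 × 3 = 135
  F3→L: 50 × 6 = 300
Total = 240 + 140 + 540 + 135 + 300 = 1355.

1355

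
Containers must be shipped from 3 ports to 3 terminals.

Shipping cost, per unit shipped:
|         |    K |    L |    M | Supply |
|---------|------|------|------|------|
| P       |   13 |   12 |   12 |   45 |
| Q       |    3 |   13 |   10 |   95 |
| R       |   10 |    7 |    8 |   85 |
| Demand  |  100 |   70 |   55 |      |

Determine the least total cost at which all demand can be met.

One minimum-cost allocation:
  P->K: 5 TEU
  P->M: 40 TEU
  Q->K: 95 TEU
  R->L: 70 TEU
  R->M: 15 TEU
Total cost = 1440.

1440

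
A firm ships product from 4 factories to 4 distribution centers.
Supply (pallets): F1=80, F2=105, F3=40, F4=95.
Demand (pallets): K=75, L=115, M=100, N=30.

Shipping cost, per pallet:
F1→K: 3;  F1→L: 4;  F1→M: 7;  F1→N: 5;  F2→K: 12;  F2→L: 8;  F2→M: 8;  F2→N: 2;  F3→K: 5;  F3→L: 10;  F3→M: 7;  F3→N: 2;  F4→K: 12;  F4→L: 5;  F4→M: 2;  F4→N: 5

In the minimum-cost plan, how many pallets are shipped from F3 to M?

0

The minimum-cost plan:
  F1→K: 35 × 3 = 105
  F1→L: 45 × 4 = 180
  F2→L: 70 × 8 = 560
  F2→M: 5 × 8 = 40
  F2→N: 30 × 2 = 60
  F3→K: 40 × 5 = 200
  F4→M: 95 × 2 = 190
Total cost = 1335.
The route F3→M is not used.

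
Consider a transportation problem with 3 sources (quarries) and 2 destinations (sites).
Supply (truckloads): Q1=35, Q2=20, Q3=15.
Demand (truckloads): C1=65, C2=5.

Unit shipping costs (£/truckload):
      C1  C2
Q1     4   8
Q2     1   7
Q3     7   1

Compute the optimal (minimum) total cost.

235

Optimal allocation:
  Q1–C1: 35 × £4 = £140
  Q2–C1: 20 × £1 = £20
  Q3–C1: 10 × £7 = £70
  Q3–C2: 5 × £1 = £5
Total = 140 + 20 + 70 + 5 = £235.
(Supply check: Q1 ships 35; Q2 ships 20; Q3 ships 15.)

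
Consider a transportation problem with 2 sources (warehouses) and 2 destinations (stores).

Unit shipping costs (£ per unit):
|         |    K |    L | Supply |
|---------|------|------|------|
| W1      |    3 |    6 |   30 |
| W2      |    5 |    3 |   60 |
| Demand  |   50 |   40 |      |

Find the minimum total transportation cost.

310

An optimal shipping plan:
  W1→K: 30 × £3 = £90
  W2→K: 20 × £5 = £100
  W2→L: 40 × £3 = £120
Total = 90 + 100 + 120 = £310.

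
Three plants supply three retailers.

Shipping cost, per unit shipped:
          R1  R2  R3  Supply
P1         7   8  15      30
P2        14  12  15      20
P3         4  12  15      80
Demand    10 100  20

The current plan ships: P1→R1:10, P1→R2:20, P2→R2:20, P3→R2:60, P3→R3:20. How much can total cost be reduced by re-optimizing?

70

Current plan cost = 10·7 + 20·8 + 20·12 + 60·12 + 20·15 = 1490.
Optimal plan:
  P1→R2: 30 × 8 = 240
  P2→R3: 20 × 15 = 300
  P3→R1: 10 × 4 = 40
  P3→R2: 70 × 12 = 840
Optimal cost = 1420.
Saving = 1490 − 1420 = 70.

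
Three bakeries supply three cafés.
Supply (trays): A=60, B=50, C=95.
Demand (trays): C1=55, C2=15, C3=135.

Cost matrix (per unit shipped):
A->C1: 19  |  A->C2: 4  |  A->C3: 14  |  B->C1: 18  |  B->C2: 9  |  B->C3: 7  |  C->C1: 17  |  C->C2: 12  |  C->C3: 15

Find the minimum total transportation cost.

2575

One minimum-cost allocation:
  A->C2: 15 × 4 = 60
  A->C3: 45 × 14 = 630
  B->C3: 50 × 7 = 350
  C->C1: 55 × 17 = 935
  C->C3: 40 × 15 = 600
Total = 60 + 630 + 350 + 935 + 600 = 2575.
(Supply check: A ships 60; B ships 50; C ships 95.)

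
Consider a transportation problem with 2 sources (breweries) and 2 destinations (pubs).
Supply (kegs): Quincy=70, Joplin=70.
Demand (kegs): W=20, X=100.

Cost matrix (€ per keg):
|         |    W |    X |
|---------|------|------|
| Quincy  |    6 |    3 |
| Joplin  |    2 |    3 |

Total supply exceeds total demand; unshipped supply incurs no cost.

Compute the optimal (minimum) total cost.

One minimum-cost allocation:
  Quincy→X: 50 × €3 = €150
  Joplin→W: 20 × €2 = €40
  Joplin→X: 50 × €3 = €150
Total = 150 + 40 + 150 = €340.
(Supply check: Quincy ships 50; Joplin ships 70.)

340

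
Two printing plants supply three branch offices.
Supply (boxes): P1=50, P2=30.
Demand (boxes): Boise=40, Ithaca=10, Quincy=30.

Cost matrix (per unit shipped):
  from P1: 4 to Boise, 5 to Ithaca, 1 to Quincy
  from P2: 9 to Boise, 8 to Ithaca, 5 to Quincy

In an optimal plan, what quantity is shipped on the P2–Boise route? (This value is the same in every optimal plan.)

Solving gives:
  P1 to Boise: 40 × 4 = 160
  P1 to Quincy: 10 × 1 = 10
  P2 to Ithaca: 10 × 8 = 80
  P2 to Quincy: 20 × 5 = 100
Total cost = 350.
The route P2→Boise is not used.

0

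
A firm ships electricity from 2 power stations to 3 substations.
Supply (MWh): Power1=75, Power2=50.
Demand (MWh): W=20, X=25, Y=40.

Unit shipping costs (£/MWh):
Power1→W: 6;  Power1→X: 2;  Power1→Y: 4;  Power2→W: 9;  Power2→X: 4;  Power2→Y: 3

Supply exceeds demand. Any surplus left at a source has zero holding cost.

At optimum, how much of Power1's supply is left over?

30

Minimum-cost shipments:
  Power1 to W: 20 × £6 = £120
  Power1 to X: 25 × £2 = £50
  Power2 to Y: 40 × £3 = £120
Total cost = £290.
Power1 ships 45 of its 75, leaving 30.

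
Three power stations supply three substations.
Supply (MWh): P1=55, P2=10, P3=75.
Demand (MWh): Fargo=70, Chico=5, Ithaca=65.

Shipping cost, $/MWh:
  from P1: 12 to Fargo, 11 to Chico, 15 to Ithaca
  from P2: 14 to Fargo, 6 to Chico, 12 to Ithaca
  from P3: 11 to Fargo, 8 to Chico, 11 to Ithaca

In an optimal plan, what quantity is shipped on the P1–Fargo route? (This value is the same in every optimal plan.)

Optimal shipments:
  P1 to Fargo: 55 × $12 = $660
  P2 to Chico: 5 × $6 = $30
  P2 to Ithaca: 5 × $12 = $60
  P3 to Fargo: 15 × $11 = $165
  P3 to Ithaca: 60 × $11 = $660
Total cost = $1575.
So P1→Fargo carries 55 MWh.

55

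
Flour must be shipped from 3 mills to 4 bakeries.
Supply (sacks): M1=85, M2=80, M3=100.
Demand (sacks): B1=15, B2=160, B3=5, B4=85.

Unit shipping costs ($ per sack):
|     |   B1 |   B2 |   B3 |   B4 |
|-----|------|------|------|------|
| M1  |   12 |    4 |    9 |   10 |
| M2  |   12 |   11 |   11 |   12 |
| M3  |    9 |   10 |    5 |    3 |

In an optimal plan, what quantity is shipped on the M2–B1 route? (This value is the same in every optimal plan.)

Optimal shipments:
  M1->B2: 85 sacks
  M2->B1: 5 sacks
  M2->B2: 75 sacks
  M3->B1: 10 sacks
  M3->B3: 5 sacks
  M3->B4: 85 sacks
Total cost = $1595.
So M2→B1 carries 5 sacks.

5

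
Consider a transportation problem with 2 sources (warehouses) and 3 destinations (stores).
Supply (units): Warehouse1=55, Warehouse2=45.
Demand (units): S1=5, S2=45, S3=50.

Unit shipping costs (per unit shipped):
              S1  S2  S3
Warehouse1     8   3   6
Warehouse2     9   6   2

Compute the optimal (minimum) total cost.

An optimal shipping plan:
  Warehouse1–S1: 5 × 8 = 40
  Warehouse1–S2: 45 × 3 = 135
  Warehouse1–S3: 5 × 6 = 30
  Warehouse2–S3: 45 × 2 = 90
Total = 40 + 135 + 30 + 90 = 295.
(Supply check: Warehouse1 ships 55; Warehouse2 ships 45.)

295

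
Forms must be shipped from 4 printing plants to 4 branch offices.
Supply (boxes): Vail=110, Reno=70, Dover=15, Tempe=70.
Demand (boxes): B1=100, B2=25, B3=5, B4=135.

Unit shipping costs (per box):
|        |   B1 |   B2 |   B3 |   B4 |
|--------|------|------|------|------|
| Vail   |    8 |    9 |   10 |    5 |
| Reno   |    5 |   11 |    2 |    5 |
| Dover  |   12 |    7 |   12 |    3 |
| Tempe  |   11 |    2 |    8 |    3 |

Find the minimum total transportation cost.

One minimum-cost allocation:
  Vail→B1: 35 × 8 = 280
  Vail→B4: 75 × 5 = 375
  Reno→B1: 65 × 5 = 325
  Reno→B3: 5 × 2 = 10
  Dover→B4: 15 × 3 = 45
  Tempe→B2: 25 × 2 = 50
  Tempe→B4: 45 × 3 = 135
Total = 280 + 375 + 325 + 10 + 45 + 50 + 135 = 1220.

1220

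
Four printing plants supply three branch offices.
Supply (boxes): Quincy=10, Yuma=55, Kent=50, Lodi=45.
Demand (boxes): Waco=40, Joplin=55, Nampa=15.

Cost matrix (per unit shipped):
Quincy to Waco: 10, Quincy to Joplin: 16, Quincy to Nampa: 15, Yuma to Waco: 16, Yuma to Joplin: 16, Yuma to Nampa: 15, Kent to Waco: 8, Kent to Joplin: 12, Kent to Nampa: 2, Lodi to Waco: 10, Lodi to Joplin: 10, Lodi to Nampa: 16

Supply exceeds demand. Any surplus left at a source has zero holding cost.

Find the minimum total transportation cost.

An optimal shipping plan:
  Quincy->Waco: 10 × 10 = 100
  Yuma->Joplin: 5 × 16 = 80
  Kent->Waco: 30 × 8 = 240
  Kent->Joplin: 5 × 12 = 60
  Kent->Nampa: 15 × 2 = 30
  Lodi->Joplin: 45 × 10 = 450
Total = 100 + 80 + 240 + 60 + 30 + 450 = 960.
(Supply check: Quincy ships 10; Yuma ships 5; Kent ships 50; Lodi ships 45.)

960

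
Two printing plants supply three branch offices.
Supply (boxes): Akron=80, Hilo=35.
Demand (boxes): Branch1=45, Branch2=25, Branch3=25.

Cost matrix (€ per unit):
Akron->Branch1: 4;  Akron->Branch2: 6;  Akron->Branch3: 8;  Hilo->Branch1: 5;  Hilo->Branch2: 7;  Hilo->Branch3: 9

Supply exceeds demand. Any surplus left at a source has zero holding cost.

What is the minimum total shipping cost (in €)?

One minimum-cost allocation:
  Akron→Branch1: 30 × €4 = €120
  Akron→Branch2: 25 × €6 = €150
  Akron→Branch3: 25 × €8 = €200
  Hilo→Branch1: 15 × €5 = €75
Total = 120 + 150 + 200 + 75 = €545.

545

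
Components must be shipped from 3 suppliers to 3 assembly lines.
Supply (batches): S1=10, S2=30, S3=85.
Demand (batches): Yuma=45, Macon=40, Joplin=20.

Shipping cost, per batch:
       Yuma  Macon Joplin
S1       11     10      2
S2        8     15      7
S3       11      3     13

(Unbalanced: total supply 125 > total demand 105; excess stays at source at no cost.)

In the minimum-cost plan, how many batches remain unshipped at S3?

Minimum-cost shipments:
  S1→Joplin: 10 × 2 = 20
  S2→Yuma: 20 × 8 = 160
  S2→Joplin: 10 × 7 = 70
  S3→Yuma: 25 × 11 = 275
  S3→Macon: 40 × 3 = 120
Total cost = 645.
S3 ships 65 of its 85, leaving 20.

20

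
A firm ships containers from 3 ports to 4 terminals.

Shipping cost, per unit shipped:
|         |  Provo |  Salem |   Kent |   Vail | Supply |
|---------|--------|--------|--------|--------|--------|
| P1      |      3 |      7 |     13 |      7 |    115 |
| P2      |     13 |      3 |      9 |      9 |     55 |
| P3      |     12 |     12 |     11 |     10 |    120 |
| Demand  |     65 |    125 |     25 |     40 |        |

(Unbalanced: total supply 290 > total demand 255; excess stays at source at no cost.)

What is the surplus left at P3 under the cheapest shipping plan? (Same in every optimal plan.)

Minimum-cost shipments:
  P1→Provo: 65 × 3 = 195
  P1→Salem: 50 × 7 = 350
  P2→Salem: 55 × 3 = 165
  P3→Salem: 20 × 12 = 240
  P3→Kent: 25 × 11 = 275
  P3→Vail: 40 × 10 = 400
Total cost = 1625.
P3 ships 85 of its 120, leaving 35.

35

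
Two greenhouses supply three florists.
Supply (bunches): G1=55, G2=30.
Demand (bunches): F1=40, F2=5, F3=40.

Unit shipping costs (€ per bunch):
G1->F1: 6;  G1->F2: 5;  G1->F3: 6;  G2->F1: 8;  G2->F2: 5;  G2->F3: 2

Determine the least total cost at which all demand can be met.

385

Optimal allocation:
  G1–F1: 40 × €6 = €240
  G1–F2: 5 × €5 = €25
  G1–F3: 10 × €6 = €60
  G2–F3: 30 × €2 = €60
Total = 240 + 25 + 60 + 60 = €385.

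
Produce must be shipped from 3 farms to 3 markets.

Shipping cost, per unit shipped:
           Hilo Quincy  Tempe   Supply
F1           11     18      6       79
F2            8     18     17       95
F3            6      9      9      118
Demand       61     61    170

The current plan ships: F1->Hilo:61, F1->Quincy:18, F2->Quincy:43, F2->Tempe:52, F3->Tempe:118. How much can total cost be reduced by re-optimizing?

1113

Current plan cost = 61·11 + 18·18 + 43·18 + 52·17 + 118·9 = 3715.
Optimal plan:
  F1 to Tempe: 79 × 6 = 474
  F2 to Hilo: 61 × 8 = 488
  F2 to Tempe: 34 × 17 = 578
  F3 to Quincy: 61 × 9 = 549
  F3 to Tempe: 57 × 9 = 513
Optimal cost = 2602.
Saving = 3715 − 2602 = 1113.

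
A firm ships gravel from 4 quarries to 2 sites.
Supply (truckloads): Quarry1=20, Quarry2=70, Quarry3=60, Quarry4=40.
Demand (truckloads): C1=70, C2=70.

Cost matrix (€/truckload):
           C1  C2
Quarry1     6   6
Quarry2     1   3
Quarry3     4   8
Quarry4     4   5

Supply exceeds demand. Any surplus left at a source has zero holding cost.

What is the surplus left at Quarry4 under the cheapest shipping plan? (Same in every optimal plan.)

Minimum-cost shipments:
  Quarry2→C1: 40 truckloads
  Quarry2→C2: 30 truckloads
  Quarry3→C1: 30 truckloads
  Quarry4→C2: 40 truckloads
Total cost = €450.
Quarry4 ships 40 of its 40, leaving 0.

0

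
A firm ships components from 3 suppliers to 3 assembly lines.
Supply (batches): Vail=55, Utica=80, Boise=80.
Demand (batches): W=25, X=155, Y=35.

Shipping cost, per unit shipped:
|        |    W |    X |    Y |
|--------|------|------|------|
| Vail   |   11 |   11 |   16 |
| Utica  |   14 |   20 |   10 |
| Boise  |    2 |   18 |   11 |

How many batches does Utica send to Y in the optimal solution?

35

Solving gives:
  Vail–X: 55 × 11 = 605
  Utica–X: 45 × 20 = 900
  Utica–Y: 35 × 10 = 350
  Boise–W: 25 × 2 = 50
  Boise–X: 55 × 18 = 990
Total cost = 2895.
So Utica→Y carries 35 batches.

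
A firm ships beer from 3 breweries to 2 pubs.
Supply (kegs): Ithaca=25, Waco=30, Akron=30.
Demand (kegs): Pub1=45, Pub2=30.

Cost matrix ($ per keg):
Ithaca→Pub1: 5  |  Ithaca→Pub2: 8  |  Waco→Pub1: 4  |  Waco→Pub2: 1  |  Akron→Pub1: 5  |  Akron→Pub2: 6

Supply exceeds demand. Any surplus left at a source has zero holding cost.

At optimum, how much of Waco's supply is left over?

0

An optimal plan:
  Ithaca to Pub1: 15 × $5 = $75
  Waco to Pub2: 30 × $1 = $30
  Akron to Pub1: 30 × $5 = $150
Total cost = $255.
Waco ships 30 of its 30, leaving 0.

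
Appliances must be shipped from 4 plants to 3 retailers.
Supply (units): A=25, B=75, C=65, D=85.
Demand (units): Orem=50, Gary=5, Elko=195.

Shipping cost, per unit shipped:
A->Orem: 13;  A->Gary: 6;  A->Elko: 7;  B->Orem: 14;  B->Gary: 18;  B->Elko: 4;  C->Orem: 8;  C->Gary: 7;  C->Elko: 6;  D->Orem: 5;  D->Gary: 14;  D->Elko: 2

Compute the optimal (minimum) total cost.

1130

An optimal shipping plan:
  A–Gary: 5 × 6 = 30
  A–Elko: 20 × 7 = 140
  B–Elko: 75 × 4 = 300
  C–Orem: 50 × 8 = 400
  C–Elko: 15 × 6 = 90
  D–Elko: 85 × 2 = 170
Total = 30 + 140 + 300 + 400 + 90 + 170 = 1130.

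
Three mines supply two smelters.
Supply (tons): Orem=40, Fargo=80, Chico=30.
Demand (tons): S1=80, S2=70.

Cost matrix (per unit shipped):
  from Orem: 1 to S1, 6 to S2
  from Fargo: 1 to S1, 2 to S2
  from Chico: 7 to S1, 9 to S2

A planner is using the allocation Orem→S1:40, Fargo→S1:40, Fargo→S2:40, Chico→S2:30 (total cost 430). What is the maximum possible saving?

30

Current plan cost = 40·1 + 40·1 + 40·2 + 30·9 = 430.
Optimal plan:
  Orem->S1: 40 × 1 = 40
  Fargo->S1: 10 × 1 = 10
  Fargo->S2: 70 × 2 = 140
  Chico->S1: 30 × 7 = 210
Optimal cost = 400.
Saving = 430 − 400 = 30.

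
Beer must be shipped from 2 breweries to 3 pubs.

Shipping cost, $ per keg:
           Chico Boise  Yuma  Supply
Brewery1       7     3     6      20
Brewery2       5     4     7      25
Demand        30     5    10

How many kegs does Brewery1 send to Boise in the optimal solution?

5

Optimal shipments:
  Brewery1->Chico: 5 kegs
  Brewery1->Boise: 5 kegs
  Brewery1->Yuma: 10 kegs
  Brewery2->Chico: 25 kegs
Total cost = $235.
So Brewery1→Boise carries 5 kegs.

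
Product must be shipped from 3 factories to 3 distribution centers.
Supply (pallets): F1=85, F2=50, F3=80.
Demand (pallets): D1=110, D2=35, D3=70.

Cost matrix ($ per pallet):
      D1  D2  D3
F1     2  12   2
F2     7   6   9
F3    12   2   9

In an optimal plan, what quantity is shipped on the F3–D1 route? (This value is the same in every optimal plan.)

0

Solving gives:
  F1→D1: 60 pallets
  F1→D3: 25 pallets
  F2→D1: 50 pallets
  F3→D2: 35 pallets
  F3→D3: 45 pallets
Total cost = $995.
The route F3→D1 is not used.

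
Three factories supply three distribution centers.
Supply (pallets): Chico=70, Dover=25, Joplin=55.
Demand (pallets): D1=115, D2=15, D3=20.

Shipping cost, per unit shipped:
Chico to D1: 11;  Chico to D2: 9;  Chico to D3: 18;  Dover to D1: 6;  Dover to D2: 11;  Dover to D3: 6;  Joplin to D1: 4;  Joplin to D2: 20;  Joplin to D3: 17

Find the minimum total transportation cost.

1110

One minimum-cost allocation:
  Chico→D1: 55 × 11 = 605
  Chico→D2: 15 × 9 = 135
  Dover→D1: 5 × 6 = 30
  Dover→D3: 20 × 6 = 120
  Joplin→D1: 55 × 4 = 220
Total = 605 + 135 + 30 + 120 + 220 = 1110.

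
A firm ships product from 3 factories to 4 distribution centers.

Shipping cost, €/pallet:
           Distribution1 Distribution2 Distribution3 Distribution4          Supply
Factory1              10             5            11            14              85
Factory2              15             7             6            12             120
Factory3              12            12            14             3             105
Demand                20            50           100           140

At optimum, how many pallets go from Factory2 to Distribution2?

The minimum-cost plan:
  Factory1→Distribution1: 20 × €10 = €200
  Factory1→Distribution2: 50 × €5 = €250
  Factory1→Distribution4: 15 × €14 = €210
  Factory2→Distribution3: 100 × €6 = €600
  Factory2→Distribution4: 20 × €12 = €240
  Factory3→Distribution4: 105 × €3 = €315
Total cost = €1815.
The route Factory2→Distribution2 is not used.

0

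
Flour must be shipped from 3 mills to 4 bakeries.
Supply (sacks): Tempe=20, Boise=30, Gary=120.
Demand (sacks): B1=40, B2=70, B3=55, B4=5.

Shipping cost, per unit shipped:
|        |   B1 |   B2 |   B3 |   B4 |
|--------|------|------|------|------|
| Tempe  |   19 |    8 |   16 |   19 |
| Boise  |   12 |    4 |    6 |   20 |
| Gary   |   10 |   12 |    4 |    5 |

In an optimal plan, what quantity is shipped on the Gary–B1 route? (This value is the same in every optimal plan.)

Optimal shipments:
  Tempe–B2: 20 × 8 = 160
  Boise–B2: 30 × 4 = 120
  Gary–B1: 40 × 10 = 400
  Gary–B2: 20 × 12 = 240
  Gary–B3: 55 × 4 = 220
  Gary–B4: 5 × 5 = 25
Total cost = 1165.
So Gary→B1 carries 40 sacks.

40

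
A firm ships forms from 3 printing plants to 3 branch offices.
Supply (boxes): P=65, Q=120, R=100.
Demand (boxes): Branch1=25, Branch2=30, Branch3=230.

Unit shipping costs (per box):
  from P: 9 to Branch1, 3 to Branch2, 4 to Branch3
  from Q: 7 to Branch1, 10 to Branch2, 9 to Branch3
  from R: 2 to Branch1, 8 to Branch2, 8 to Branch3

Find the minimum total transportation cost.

1960

An optimal shipping plan:
  P→Branch2: 30 boxes
  P→Branch3: 35 boxes
  Q→Branch3: 120 boxes
  R→Branch1: 25 boxes
  R→Branch3: 75 boxes
Total cost = 1960.
(Supply check: P ships 65; Q ships 120; R ships 100.)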